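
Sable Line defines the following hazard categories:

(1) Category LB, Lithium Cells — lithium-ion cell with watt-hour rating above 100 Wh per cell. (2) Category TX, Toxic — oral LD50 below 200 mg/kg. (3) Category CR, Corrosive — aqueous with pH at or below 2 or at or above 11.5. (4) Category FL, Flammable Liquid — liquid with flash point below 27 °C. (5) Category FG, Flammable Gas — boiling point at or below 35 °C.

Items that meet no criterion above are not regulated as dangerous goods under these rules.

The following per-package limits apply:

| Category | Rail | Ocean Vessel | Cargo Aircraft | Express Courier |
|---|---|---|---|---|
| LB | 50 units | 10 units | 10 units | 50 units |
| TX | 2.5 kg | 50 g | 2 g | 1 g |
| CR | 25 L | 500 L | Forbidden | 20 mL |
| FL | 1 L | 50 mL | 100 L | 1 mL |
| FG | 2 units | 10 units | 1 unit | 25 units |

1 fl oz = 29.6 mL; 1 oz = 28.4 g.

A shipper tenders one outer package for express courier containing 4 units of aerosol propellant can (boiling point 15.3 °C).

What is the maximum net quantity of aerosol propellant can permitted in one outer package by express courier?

With boiling point 15.3 °C (≤ 35 °C), the aerosol propellant can falls in Category FG.
The express courier limit for Category FG is 25 units.

25 units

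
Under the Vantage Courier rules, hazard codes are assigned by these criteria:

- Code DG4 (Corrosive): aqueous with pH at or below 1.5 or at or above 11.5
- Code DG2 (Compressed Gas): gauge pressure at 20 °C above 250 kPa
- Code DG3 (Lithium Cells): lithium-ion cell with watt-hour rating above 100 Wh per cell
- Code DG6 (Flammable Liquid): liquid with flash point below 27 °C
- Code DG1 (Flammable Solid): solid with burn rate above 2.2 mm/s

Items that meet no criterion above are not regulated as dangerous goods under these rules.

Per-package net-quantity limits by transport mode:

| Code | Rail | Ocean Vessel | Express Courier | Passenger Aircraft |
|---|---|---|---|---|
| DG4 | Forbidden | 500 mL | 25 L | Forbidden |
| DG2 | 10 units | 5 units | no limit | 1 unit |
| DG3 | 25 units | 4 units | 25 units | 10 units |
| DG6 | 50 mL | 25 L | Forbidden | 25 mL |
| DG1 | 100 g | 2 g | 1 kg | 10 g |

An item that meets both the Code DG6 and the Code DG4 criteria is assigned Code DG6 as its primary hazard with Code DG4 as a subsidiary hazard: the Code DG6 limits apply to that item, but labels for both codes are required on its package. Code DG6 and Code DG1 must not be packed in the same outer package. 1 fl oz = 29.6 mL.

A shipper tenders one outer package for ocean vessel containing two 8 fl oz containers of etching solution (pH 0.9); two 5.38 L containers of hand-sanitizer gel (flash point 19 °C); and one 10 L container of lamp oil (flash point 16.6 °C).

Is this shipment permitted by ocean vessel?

Yes

Etching solution: pH 0.9 ≤ 1.5 → Code DG4 (Corrosive).
Flash point 19 °C meets the Code DG6 criterion (Flammable Liquid), so the hand-sanitizer gel is Code DG6.
The lamp oil has flash point 16.6 °C, which is < 27 °C, so it is Code DG6 (Flammable Liquid).
Code DG6 net quantity: (two 5.38 L containers = 10.76 L) + 10 L = 20.76 L.
20.76 L ≤ 25 L (ocean vessel limit, Code DG6) — within limit.
Code DG4 quantity: two 8 fl oz containers = 473.6 mL.
473.6 mL is within the ocean vessel limit of 500 mL for Code DG4.
The segregation rule (Code DG6 with Code DG1) does not apply to Code DG6 with Code DG4.
Every hazard code is within its ocean vessel limit and no segregation rule is violated.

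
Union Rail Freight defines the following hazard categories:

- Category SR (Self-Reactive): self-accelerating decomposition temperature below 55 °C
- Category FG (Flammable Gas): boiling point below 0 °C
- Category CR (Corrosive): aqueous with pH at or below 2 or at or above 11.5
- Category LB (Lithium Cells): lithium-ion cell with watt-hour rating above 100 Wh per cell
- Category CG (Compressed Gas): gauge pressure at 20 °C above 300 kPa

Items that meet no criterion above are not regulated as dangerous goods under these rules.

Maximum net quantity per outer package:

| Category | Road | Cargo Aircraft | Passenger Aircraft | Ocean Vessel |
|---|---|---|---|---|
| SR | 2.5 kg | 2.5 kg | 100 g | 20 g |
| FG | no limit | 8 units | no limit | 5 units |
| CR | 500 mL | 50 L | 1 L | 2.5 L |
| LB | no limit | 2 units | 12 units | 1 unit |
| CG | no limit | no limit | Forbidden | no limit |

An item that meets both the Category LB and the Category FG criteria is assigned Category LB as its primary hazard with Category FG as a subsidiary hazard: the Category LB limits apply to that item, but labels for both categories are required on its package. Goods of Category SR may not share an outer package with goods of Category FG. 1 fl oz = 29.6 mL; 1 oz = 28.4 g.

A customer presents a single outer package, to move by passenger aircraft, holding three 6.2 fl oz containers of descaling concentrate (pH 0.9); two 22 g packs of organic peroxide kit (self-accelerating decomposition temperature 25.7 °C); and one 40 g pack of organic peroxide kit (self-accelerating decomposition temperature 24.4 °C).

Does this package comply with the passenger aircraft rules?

With pH 0.9 (≤ 2), the descaling concentrate falls in Category CR.
With self-accelerating decomposition temperature 25.7 °C (< 55 °C), the organic peroxide kit falls in Category SR.
With self-accelerating decomposition temperature 24.4 °C (< 55 °C), the organic peroxide kit falls in Category SR.
Total Category SR: (two 22 g packs = 44 g) + 40 g = 84 g.
84 g is within the passenger aircraft limit of 100 g for Category SR.
Category CR quantity: three 6.2 fl oz containers = 550.56 mL.
550.56 mL ≤ 1 L (passenger aircraft limit, Category CR) — within limit.
The segregation rule (Category SR with Category FG) does not apply to Category SR with Category CR.
Every hazard category is within its passenger aircraft limit and no segregation rule is violated.

Yes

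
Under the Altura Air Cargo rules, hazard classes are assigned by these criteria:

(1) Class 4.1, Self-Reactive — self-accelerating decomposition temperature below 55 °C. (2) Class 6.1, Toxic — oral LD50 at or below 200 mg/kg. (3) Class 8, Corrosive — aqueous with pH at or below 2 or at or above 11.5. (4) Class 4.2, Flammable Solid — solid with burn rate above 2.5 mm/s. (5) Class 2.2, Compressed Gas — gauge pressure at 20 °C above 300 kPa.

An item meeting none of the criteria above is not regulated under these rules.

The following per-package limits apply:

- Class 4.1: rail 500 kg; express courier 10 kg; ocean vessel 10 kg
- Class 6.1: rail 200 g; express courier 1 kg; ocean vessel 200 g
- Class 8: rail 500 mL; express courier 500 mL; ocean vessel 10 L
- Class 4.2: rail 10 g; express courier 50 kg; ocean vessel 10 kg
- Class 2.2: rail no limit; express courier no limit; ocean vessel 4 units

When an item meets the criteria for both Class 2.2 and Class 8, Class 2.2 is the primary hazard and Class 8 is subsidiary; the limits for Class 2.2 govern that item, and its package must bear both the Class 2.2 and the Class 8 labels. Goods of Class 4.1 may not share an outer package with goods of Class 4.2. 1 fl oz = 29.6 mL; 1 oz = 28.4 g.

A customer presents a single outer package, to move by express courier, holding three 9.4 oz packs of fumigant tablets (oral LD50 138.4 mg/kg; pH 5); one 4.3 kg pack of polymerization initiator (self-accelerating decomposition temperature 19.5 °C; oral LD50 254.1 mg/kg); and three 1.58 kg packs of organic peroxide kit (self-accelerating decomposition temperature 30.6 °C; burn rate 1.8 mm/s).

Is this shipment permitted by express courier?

The fumigant tablets have oral LD50 138.4 mg/kg, which is ≤ 200 mg/kg, so they are Class 6.1 (Toxic).
The polymerization initiator has self-accelerating decomposition temperature 19.5 °C, which is < 55 °C, so it is Class 4.1 (Self-Reactive).
Organic peroxide kit: self-accelerating decomposition temperature 30.6 °C < 55 °C → Class 4.1 (Self-Reactive).
Class 4.1 net quantity: 4.3 kg + (three 1.58 kg packs = 4.74 kg) = 9.04 kg.
9.04 kg ≤ 10 kg (express courier limit, Class 4.1) — within limit.
Class 6.1 quantity: three 9.4 oz packs = 800.88 g.
800.88 g ≤ 1 kg (express courier limit, Class 6.1) — within limit.
The segregation rule (Class 4.1 with Class 4.2) does not apply to Class 4.1 with Class 6.1.
Every hazard class is within its express courier limit and no segregation rule is violated.

Yes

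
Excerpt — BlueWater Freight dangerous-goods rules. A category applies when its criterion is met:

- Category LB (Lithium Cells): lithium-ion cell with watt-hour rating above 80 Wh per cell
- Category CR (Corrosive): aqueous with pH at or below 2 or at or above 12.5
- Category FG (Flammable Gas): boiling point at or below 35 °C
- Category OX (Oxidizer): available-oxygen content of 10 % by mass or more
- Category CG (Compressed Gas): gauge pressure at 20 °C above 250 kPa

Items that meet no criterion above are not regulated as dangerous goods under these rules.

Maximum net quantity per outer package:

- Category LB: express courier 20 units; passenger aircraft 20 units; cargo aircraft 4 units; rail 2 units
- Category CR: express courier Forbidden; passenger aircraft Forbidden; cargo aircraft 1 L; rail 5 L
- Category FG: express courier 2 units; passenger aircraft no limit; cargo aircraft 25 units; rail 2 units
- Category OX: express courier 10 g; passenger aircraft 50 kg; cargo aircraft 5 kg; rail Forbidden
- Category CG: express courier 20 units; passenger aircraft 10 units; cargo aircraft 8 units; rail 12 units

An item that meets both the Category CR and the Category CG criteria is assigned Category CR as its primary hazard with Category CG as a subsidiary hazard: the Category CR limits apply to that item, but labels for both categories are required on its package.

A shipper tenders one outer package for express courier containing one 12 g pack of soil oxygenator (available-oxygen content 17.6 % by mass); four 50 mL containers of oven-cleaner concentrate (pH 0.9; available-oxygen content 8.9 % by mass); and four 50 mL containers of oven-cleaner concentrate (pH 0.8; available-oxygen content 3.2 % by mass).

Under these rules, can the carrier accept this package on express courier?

No

With available-oxygen content 17.6 % by mass (≥ 10 % by mass), the soil oxygenator falls in Category OX.
With pH 0.9 (≤ 2), the oven-cleaner concentrate falls in Category CR.
pH 0.8 meets the Category CR criterion (Corrosive), so the oven-cleaner concentrate is Category CR.
Category OX quantity: 12 g.
12 g > 10 g (express courier limit, Category OX) — over the limit.
Total Category CR: (four 50 mL containers = 200 mL) + (four 50 mL containers = 200 mL) = 400 mL.
Category CR is Forbidden by express courier.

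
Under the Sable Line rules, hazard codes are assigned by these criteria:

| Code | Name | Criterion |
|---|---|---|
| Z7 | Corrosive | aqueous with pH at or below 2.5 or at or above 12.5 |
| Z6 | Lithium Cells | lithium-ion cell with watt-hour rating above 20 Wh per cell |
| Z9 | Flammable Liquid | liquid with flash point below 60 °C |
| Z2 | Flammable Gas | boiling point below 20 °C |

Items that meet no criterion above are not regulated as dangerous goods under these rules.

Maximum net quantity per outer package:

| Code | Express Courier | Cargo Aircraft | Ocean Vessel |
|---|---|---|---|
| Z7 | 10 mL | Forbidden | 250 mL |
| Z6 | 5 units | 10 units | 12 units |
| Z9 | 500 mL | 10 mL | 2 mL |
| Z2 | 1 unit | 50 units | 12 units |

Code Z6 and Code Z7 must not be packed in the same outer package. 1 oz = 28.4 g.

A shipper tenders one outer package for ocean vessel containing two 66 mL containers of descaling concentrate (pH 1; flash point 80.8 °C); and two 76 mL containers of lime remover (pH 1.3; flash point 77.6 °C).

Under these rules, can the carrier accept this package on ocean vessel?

No

pH 1 meets the Code Z7 criterion (Corrosive), so the descaling concentrate is Code Z7.
pH 1.3 meets the Code Z7 criterion (Corrosive), so the lime remover is Code Z7.
Total Code Z7: (two 66 mL containers = 132 mL) + (two 76 mL containers = 152 mL) = 284 mL.
284 mL > 250 mL (ocean vessel limit, Code Z7) — over the limit.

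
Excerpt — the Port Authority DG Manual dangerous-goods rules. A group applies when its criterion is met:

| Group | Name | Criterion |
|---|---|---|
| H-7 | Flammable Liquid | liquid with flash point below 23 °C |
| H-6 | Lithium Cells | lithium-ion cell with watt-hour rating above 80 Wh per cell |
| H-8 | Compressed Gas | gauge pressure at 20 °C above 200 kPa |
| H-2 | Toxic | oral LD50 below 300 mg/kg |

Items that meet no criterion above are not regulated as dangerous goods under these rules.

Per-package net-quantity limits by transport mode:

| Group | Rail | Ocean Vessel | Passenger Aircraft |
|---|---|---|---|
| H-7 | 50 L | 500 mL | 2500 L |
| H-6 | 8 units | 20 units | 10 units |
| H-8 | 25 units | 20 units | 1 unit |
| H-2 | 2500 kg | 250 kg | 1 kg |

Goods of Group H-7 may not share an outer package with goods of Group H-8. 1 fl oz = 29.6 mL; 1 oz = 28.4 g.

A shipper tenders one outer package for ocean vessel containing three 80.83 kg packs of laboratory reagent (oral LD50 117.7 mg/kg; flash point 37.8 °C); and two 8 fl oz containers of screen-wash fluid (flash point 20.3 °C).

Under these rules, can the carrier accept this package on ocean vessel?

Oral LD50 117.7 mg/kg meets the Group H-2 criterion (Toxic), so the laboratory reagent is Group H-2.
Screen-wash fluid: flash point 20.3 °C < 23 °C → Group H-7 (Flammable Liquid).
Group H-7 quantity: two 8 fl oz containers = 473.6 mL.
473.6 mL ≤ 500 mL (ocean vessel limit, Group H-7) — within limit.
Group H-2 quantity: three 80.83 kg packs = 242.49 kg.
242.49 kg is within the ocean vessel limit of 250 kg for Group H-2.
The segregation rule (Group H-7 with Group H-8) does not apply to Group H-7 with Group H-2.
Every hazard group is within its ocean vessel limit and no segregation rule is violated.

Yes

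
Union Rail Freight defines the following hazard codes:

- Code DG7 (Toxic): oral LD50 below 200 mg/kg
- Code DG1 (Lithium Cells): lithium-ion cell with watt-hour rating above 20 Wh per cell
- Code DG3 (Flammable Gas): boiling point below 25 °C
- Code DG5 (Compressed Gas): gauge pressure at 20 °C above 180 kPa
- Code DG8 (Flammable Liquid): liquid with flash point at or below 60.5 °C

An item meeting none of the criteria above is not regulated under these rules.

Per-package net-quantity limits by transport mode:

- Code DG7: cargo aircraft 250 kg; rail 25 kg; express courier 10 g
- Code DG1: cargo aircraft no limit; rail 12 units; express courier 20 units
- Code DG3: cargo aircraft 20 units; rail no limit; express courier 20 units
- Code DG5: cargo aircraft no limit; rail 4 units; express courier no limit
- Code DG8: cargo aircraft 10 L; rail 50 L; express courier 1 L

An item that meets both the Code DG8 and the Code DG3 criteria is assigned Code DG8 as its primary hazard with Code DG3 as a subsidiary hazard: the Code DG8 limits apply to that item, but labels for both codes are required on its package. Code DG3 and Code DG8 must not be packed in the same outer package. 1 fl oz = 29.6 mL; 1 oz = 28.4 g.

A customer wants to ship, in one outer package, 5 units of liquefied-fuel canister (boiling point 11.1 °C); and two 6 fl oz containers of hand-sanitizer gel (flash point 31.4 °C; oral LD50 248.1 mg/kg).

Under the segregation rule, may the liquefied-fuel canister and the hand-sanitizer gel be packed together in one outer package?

The liquefied-fuel canister has boiling point 11.1 °C, which is < 25 °C, so it is Code DG3 (Flammable Gas).
The hand-sanitizer gel has flash point 31.4 °C, which is ≤ 60.5 °C, so it is Code DG8 (Flammable Liquid).
Code DG3 and Code DG8 may not share an outer package.

No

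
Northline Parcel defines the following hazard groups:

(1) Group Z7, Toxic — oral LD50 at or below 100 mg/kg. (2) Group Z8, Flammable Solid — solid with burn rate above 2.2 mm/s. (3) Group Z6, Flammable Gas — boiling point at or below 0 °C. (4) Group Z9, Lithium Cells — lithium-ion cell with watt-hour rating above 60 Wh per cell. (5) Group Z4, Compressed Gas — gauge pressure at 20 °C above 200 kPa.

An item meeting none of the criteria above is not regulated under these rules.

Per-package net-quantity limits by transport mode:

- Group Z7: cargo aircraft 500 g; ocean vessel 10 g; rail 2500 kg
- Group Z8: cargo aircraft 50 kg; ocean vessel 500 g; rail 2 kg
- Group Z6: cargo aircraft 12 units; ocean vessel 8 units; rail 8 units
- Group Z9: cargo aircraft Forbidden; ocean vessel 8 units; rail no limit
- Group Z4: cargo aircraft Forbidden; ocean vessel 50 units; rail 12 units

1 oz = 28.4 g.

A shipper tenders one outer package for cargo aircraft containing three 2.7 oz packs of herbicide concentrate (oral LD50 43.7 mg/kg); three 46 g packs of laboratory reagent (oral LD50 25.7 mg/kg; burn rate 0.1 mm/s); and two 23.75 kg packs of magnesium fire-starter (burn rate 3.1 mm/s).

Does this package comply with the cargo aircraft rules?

Herbicide concentrate: oral LD50 43.7 mg/kg ≤ 100 mg/kg → Group Z7 (Toxic).
Oral LD50 25.7 mg/kg meets the Group Z7 criterion (Toxic), so the laboratory reagent is Group Z7.
With burn rate 3.1 mm/s (> 2.2 mm/s), the magnesium fire-starter falls in Group Z8.
Group Z7 net quantity: (three 2.7 oz packs = 230.04 g) + (three 46 g packs = 138 g) = 368.04 g.
368.04 g ≤ 500 g (cargo aircraft limit, Group Z7) — within limit.
Group Z8 quantity: two 23.75 kg packs = 47.5 kg.
47.5 kg ≤ 50 kg (cargo aircraft limit, Group Z8) — within limit.
Every hazard group is within its cargo aircraft limit and no segregation rule is violated.

Yes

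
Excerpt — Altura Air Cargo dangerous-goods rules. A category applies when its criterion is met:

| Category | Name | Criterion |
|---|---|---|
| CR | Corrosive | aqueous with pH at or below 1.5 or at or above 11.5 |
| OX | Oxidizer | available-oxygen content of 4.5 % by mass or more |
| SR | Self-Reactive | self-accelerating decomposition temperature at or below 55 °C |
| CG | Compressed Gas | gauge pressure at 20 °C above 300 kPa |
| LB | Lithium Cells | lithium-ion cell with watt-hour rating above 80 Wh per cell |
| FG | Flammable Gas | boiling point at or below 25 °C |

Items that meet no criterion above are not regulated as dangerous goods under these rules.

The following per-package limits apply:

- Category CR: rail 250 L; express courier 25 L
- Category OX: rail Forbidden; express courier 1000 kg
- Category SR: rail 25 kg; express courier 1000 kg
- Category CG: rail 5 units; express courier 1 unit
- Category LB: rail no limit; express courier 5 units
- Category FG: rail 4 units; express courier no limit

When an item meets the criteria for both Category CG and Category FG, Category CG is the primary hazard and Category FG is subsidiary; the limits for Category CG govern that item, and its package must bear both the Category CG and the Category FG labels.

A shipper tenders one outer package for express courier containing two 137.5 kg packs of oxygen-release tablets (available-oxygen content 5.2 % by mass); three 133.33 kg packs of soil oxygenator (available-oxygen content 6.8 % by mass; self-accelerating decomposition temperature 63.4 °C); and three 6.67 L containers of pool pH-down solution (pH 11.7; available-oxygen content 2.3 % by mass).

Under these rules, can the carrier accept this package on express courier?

Yes

Available-oxygen content 5.2 % by mass meets the Category OX criterion (Oxidizer), so the oxygen-release tablets are Category OX.
With available-oxygen content 6.8 % by mass (≥ 4.5 % by mass), the soil oxygenator falls in Category OX.
The pool pH-down solution has pH 11.7, which is ≥ 11.5, so it is Category CR (Corrosive).
Total Category OX: (two 137.5 kg packs = 275 kg) + (three 133.33 kg packs = 399.99 kg) = 674.99 kg.
674.99 kg is within the express courier limit of 1000 kg for Category OX.
Category CR quantity: three 6.67 L containers = 20.01 L.
20.01 L ≤ 25 L (express courier limit, Category CR) — within limit.
Every hazard category is within its express courier limit and no segregation rule is violated.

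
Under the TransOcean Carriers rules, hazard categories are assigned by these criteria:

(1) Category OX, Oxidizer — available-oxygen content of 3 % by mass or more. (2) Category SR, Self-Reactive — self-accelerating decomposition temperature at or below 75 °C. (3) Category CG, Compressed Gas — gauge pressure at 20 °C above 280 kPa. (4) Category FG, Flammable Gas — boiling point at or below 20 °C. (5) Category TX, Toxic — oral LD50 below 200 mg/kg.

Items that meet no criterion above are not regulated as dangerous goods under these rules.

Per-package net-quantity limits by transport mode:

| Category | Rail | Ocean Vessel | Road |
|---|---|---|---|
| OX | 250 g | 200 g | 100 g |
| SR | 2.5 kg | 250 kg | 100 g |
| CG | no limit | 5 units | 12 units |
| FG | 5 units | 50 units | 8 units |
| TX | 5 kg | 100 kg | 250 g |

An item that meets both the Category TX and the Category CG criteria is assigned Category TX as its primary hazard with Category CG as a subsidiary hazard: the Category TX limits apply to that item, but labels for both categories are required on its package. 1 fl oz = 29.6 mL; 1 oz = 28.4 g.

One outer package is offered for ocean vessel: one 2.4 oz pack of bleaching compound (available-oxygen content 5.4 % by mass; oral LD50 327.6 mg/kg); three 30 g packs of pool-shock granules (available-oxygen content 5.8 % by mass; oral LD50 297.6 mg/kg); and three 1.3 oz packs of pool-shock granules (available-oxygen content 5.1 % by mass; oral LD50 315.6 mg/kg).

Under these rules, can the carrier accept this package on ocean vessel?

Available-oxygen content 5.4 % by mass meets the Category OX criterion (Oxidizer), so the bleaching compound is Category OX.
Pool-shock granules: available-oxygen content 5.8 % by mass ≥ 3 % by mass → Category OX (Oxidizer).
Pool-shock granules: available-oxygen content 5.1 % by mass ≥ 3 % by mass → Category OX (Oxidizer).
Category OX net quantity: (one 2.4 oz pack = 68.16 g) + (three 30 g packs = 90 g) + (three 1.3 oz packs = 110.76 g) = 268.92 g.
That exceeds the Category OX ocean vessel limit of 200 g.

No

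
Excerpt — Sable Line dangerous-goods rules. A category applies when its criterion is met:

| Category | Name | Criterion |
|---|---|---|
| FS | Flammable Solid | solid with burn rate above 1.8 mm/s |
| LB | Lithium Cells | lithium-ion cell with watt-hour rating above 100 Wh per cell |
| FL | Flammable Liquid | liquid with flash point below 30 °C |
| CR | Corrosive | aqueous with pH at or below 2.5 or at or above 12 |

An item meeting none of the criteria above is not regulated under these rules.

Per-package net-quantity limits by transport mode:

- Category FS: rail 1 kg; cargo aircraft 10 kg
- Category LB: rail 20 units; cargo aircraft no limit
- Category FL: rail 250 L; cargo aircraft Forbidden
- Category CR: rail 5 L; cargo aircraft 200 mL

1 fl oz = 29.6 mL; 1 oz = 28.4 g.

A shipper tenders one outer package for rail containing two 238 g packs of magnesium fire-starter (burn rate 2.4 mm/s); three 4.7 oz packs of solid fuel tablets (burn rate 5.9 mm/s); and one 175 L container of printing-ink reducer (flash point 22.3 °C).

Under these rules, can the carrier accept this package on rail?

Magnesium fire-starter: burn rate 2.4 mm/s > 1.8 mm/s → Category FS (Flammable Solid).
The solid fuel tablets have burn rate 5.9 mm/s, which is > 1.8 mm/s, so they are Category FS (Flammable Solid).
Flash point 22.3 °C meets the Category FL criterion (Flammable Liquid), so the printing-ink reducer is Category FL.
Category FL quantity: 175 L.
175 L ≤ 250 L (rail limit, Category FL) — within limit.
Total Category FS: (two 238 g packs = 476 g) + (three 4.7 oz packs = 400.44 g) = 876.44 g.
876.44 g is within the rail limit of 1 kg for Category FS.
Every hazard category is within its rail limit and no segregation rule is violated.

Yes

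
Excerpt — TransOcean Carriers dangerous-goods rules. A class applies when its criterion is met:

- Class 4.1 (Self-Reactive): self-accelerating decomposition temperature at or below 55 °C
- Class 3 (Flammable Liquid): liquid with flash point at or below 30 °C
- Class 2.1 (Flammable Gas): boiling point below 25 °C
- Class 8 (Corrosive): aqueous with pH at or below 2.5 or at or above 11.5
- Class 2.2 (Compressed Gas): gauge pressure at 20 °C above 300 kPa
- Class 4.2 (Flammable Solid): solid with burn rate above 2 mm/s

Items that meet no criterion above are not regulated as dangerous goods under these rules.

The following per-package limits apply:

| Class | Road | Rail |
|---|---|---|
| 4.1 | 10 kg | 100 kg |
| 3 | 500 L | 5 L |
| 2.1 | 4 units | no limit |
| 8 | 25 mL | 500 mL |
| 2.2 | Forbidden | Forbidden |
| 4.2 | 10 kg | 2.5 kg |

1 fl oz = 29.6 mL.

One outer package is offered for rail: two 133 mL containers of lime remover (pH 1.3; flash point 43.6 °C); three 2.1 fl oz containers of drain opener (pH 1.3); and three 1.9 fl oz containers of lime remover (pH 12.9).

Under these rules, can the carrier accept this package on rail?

Lime remover: pH 1.3 ≤ 2.5 → Class 8 (Corrosive).
The drain opener has pH 1.3, which is ≤ 2.5, so it is Class 8 (Corrosive).
With pH 12.9 (≥ 11.5), the lime remover falls in Class 8.
Total Class 8: (two 133 mL containers = 266 mL) + (three 2.1 fl oz containers = 186.48 mL) + (three 1.9 fl oz containers = 168.72 mL) = 621.2 mL.
621.2 mL > 500 mL (rail limit, Class 8) — over the limit.

No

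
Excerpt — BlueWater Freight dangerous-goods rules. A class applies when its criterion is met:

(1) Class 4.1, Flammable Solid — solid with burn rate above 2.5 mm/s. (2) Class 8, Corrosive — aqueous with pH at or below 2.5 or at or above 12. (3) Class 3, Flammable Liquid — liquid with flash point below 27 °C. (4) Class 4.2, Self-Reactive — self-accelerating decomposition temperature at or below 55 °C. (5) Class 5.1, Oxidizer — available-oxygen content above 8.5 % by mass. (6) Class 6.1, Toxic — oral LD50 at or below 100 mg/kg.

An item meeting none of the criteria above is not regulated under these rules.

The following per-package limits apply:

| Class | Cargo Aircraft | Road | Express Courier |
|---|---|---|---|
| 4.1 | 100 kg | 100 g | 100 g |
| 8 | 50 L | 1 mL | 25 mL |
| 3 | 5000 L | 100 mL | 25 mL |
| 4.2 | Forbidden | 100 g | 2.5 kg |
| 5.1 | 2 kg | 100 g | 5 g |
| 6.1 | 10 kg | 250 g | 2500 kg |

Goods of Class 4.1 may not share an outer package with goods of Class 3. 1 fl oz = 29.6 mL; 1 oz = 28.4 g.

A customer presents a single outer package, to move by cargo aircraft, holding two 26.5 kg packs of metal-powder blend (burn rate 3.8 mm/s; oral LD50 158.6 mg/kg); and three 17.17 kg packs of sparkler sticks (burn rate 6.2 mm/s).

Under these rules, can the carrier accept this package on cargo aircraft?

No

The metal-powder blend has burn rate 3.8 mm/s, which is > 2.5 mm/s, so it is Class 4.1 (Flammable Solid).
The sparkler sticks have burn rate 6.2 mm/s, which is > 2.5 mm/s, so they are Class 4.1 (Flammable Solid).
Class 4.1 net quantity: (two 26.5 kg packs = 53 kg) + (three 17.17 kg packs = 51.51 kg) = 104.51 kg.
104.51 kg > 100 kg (cargo aircraft limit, Class 4.1) — over the limit.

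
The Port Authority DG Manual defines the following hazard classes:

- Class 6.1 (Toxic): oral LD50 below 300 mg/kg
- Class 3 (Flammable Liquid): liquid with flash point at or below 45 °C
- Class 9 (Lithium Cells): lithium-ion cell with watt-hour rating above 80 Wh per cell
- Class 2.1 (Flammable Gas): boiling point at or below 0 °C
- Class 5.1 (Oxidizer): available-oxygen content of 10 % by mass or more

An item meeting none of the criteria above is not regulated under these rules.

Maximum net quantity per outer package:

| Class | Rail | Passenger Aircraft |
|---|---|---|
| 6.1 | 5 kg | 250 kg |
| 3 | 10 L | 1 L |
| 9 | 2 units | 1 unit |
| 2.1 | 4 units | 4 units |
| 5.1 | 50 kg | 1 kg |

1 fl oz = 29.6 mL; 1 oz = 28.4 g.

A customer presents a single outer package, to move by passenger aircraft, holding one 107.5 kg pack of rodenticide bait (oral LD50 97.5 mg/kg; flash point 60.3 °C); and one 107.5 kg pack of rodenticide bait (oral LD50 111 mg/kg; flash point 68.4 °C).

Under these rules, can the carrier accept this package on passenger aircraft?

The rodenticide bait has oral LD50 97.5 mg/kg, which is < 300 mg/kg, so it is Class 6.1 (Toxic).
Rodenticide bait: oral LD50 111 mg/kg < 300 mg/kg → Class 6.1 (Toxic).
Class 6.1 net quantity: 107.5 kg + 107.5 kg = 215 kg.
That is within the Class 6.1 passenger aircraft limit of 250 kg.

Yes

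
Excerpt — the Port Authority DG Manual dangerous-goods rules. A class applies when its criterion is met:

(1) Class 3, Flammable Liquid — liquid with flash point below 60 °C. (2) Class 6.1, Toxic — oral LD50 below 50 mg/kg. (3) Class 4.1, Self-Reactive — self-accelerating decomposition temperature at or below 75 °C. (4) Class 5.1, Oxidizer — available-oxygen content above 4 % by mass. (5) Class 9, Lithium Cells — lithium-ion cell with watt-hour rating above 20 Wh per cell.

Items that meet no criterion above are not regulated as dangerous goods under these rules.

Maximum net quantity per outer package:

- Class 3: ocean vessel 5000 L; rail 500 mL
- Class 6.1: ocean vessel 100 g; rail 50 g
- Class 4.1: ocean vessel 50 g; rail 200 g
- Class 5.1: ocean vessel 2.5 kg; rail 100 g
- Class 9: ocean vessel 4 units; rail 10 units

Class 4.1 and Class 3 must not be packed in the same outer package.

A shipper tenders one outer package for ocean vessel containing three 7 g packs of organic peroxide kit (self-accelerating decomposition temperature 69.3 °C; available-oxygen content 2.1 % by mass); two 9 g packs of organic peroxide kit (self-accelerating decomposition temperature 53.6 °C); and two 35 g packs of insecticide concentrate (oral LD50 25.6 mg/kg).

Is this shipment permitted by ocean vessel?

Organic peroxide kit: self-accelerating decomposition temperature 69.3 °C ≤ 75 °C → Class 4.1 (Self-Reactive).
Organic peroxide kit: self-accelerating decomposition temperature 53.6 °C ≤ 75 °C → Class 4.1 (Self-Reactive).
With oral LD50 25.6 mg/kg (< 50 mg/kg), the insecticide concentrate falls in Class 6.1.
Total Class 4.1: (three 7 g packs = 21 g) + (two 9 g packs = 18 g) = 39 g.
39 g ≤ 50 g (ocean vessel limit, Class 4.1) — within limit.
Class 6.1 quantity: two 35 g packs = 70 g.
That is within the Class 6.1 ocean vessel limit of 100 g.
The segregation rule (Class 4.1 with Class 3) does not apply to Class 4.1 with Class 6.1.
Every hazard class is within its ocean vessel limit and no segregation rule is violated.

Yes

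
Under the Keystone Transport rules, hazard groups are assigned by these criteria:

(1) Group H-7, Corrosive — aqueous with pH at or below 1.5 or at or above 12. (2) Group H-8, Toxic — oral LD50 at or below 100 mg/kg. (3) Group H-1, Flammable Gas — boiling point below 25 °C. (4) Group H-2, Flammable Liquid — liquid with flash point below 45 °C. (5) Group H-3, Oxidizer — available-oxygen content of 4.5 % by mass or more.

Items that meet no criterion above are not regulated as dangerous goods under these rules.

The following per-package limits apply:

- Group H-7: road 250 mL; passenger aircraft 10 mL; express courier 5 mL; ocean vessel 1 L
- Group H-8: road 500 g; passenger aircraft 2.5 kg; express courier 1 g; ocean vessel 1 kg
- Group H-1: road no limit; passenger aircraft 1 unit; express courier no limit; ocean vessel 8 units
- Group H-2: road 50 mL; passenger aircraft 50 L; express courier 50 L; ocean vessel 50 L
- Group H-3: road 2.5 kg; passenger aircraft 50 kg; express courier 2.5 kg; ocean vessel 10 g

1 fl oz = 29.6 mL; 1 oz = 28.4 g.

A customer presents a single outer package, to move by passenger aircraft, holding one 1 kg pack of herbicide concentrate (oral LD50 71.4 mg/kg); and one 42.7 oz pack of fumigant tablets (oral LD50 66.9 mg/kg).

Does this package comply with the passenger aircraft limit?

The herbicide concentrate has oral LD50 71.4 mg/kg, which is ≤ 100 mg/kg, so it is Group H-8 (Toxic).
With oral LD50 66.9 mg/kg (≤ 100 mg/kg), the fumigant tablets fall in Group H-8.
Group H-8 net quantity: 1 kg + (one 42.7 oz pack = 1212.68 g) = 2212.68 g.
2212.68 g is within the passenger aircraft limit of 2.5 kg for Group H-8.

Yes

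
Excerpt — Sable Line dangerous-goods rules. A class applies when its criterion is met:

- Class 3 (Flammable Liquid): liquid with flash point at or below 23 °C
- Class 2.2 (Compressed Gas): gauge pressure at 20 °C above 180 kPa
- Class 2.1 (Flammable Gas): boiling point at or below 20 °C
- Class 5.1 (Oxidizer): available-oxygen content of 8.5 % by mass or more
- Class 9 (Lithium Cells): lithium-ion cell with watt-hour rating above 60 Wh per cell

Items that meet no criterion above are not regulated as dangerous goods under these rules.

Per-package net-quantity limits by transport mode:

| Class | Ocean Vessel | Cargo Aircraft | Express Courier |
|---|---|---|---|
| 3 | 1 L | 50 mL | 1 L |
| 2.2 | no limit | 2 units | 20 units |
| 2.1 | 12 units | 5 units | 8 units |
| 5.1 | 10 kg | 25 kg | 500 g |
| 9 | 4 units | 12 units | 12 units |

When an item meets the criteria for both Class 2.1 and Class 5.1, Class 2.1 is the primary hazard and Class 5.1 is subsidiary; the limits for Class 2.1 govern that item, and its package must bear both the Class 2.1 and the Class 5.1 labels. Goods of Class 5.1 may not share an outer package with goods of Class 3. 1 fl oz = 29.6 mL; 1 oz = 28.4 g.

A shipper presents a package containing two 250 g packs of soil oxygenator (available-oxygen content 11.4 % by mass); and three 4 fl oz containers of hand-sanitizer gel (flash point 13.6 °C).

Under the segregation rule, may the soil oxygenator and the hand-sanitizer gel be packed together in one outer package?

No

Available-oxygen content 11.4 % by mass meets the Class 5.1 criterion (Oxidizer), so the soil oxygenator is Class 5.1.
The hand-sanitizer gel has flash point 13.6 °C, which is ≤ 23 °C, so it is Class 3 (Flammable Liquid).
Class 5.1 and Class 3 may not share an outer package.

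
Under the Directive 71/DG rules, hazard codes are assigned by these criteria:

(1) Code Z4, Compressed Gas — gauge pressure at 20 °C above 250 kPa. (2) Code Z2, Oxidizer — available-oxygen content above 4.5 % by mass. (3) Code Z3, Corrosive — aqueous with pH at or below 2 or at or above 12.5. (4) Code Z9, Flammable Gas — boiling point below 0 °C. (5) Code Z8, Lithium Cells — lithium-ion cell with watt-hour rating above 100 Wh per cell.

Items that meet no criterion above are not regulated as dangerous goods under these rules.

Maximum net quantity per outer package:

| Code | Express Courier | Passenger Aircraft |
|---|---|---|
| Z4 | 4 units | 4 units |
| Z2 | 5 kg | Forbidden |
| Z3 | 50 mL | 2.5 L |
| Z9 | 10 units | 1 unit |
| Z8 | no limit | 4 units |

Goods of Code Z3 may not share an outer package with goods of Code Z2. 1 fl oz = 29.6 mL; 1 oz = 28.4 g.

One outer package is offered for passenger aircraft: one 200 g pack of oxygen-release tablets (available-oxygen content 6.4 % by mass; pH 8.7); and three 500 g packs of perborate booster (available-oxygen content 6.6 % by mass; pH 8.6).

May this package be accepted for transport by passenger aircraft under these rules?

No

With available-oxygen content 6.4 % by mass (> 4.5 % by mass), the oxygen-release tablets fall in Code Z2.
Available-oxygen content 6.6 % by mass meets the Code Z2 criterion (Oxidizer), so the perborate booster is Code Z2.
Total Code Z2: 200 g + (three 500 g packs = 1.5 kg) = 1.7 kg.
Code Z2 is Forbidden by passenger aircraft.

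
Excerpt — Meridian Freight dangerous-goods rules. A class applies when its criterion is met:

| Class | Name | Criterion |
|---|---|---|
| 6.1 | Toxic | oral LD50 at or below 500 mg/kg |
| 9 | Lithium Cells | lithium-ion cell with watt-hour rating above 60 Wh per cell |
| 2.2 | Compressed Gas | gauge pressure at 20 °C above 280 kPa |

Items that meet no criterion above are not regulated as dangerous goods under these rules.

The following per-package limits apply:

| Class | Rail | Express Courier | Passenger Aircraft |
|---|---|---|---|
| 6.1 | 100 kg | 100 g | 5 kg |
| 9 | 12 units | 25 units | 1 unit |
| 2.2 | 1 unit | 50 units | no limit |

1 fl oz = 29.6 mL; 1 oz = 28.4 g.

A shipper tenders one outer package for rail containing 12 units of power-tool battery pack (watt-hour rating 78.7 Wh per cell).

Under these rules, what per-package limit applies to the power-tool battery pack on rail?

12 units

Watt-hour rating 78.7 Wh per cell meets the Class 9 criterion (Lithium Cells), so the power-tool battery pack is Class 9.
The rail limit for Class 9 is 12 units.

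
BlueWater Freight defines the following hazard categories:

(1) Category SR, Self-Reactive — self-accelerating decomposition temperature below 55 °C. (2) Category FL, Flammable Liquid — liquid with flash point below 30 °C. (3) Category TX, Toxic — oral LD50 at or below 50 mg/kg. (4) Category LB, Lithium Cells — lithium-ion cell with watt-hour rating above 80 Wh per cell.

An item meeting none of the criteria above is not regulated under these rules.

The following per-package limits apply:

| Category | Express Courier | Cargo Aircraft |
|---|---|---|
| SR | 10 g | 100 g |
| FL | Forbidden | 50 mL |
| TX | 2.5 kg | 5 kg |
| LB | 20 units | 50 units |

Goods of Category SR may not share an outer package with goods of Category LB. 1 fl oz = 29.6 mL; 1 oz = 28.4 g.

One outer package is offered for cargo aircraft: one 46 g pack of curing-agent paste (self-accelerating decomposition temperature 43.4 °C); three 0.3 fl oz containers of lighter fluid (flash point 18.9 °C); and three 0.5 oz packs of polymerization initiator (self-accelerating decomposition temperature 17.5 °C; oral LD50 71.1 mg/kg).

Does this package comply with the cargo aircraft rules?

Yes

With self-accelerating decomposition temperature 43.4 °C (< 55 °C), the curing-agent paste falls in Category SR.
The lighter fluid has flash point 18.9 °C, which is < 30 °C, so it is Category FL (Flammable Liquid).
The polymerization initiator has self-accelerating decomposition temperature 17.5 °C, which is < 55 °C, so it is Category SR (Self-Reactive).
Total Category SR: 46 g + (three 0.5 oz packs = 42.6 g) = 88.6 g.
88.6 g is within the cargo aircraft limit of 100 g for Category SR.
Category FL quantity: three 0.3 fl oz containers = 26.64 mL.
26.64 mL is within the cargo aircraft limit of 50 mL for Category FL.
The segregation rule (Category SR with Category LB) does not apply to Category SR with Category FL.
Every hazard category is within its cargo aircraft limit and no segregation rule is violated.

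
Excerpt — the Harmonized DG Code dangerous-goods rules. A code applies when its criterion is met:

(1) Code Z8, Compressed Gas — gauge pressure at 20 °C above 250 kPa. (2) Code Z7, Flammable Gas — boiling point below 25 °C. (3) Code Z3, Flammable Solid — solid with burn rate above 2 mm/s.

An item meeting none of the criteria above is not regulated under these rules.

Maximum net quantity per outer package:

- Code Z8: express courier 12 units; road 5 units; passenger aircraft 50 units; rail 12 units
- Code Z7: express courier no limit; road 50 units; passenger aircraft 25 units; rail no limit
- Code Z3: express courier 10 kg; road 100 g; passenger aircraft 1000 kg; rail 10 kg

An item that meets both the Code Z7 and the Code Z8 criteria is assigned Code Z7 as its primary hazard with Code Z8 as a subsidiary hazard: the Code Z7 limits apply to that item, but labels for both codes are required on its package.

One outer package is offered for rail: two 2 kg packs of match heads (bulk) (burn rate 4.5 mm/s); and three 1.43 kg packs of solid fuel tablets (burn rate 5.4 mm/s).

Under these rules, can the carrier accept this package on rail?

Yes

The match heads (bulk) have burn rate 4.5 mm/s, which is > 2 mm/s, so they are Code Z3 (Flammable Solid).
Solid fuel tablets: burn rate 5.4 mm/s > 2 mm/s → Code Z3 (Flammable Solid).
Code Z3 net quantity: (two 2 kg packs = 4 kg) + (three 1.43 kg packs = 4.29 kg) = 8.29 kg.
8.29 kg is within the rail limit of 10 kg for Code Z3.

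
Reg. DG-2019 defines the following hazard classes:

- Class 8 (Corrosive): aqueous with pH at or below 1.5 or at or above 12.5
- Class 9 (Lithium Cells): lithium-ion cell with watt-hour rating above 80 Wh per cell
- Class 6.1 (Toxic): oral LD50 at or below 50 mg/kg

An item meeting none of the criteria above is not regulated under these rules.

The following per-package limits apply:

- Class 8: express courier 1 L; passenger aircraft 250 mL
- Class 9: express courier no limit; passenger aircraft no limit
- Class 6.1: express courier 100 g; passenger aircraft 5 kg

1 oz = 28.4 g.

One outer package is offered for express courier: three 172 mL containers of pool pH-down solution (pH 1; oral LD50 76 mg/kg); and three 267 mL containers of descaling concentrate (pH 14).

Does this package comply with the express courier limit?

No

pH 1 meets the Class 8 criterion (Corrosive), so the pool pH-down solution is Class 8.
With pH 14 (≥ 12.5), the descaling concentrate falls in Class 8.
Total Class 8: (three 172 mL containers = 516 mL) + (three 267 mL containers = 801 mL) = 1.317 L.
1.317 L exceeds the express courier limit of 1 L for Class 8.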